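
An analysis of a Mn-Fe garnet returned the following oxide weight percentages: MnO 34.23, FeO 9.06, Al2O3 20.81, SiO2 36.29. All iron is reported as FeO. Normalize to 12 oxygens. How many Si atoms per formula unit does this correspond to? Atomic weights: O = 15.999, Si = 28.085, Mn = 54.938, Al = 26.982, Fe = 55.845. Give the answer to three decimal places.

34.23 wt% MnO ÷ 70.937 g/mol = 0.48254 mol, giving 0.48254 Mn and 0.48254 O.
9.06 wt% FeO ÷ 71.844 g/mol = 0.12611 mol, giving 0.12611 Fe and 0.12611 O.
20.81 wt% Al2O3 ÷ 101.961 g/mol = 0.20410 mol, giving 0.40820 Al and 0.61230 O.
36.29 wt% SiO2 ÷ 60.083 g/mol = 0.60400 mol, giving 0.60400 Si and 1.20800 O.
Oxygen sums to 2.42895; scaling by 12/2.42895 = 4.94041 puts the formula on 12 O.
Si: 0.60400 × 4.94041 = 2.984 atoms per formula unit.

2.984 Si apfu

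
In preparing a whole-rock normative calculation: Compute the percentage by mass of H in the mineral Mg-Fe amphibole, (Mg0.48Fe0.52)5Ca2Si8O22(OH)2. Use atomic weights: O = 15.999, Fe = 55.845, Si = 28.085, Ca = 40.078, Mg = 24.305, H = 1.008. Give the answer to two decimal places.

0.23 wt%

Molar mass of (Mg0.48Fe0.52)5Ca2Si8O22(OH)2: 2.40×24.305 + 2.60×55.845 + 2×40.078 + 8×28.085 + 24×15.999 + 2×1.008 = 894.357 g/mol.
Mass of H per formula unit: 2 × 1.008 = 2.016 g.
Weight fraction H = 2.016 / 894.357 = 0.0023.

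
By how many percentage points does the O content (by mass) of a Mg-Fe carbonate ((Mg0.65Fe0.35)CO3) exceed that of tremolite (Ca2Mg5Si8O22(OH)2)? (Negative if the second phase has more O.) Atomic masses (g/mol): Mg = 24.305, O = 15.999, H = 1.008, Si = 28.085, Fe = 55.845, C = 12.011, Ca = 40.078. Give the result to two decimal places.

M((Mg0.65Fe0.35)CO3) = 95.352 g/mol, so wt% O = 47.997/95.352 × 100 = 50.34%.
M(Ca2Mg5Si8O22(OH)2) = 812.353 g/mol, so wt% O = 383.976/812.353 × 100 = 47.27%.
50.34 − 47.27 = 3.07 pp.

3.07 percentage points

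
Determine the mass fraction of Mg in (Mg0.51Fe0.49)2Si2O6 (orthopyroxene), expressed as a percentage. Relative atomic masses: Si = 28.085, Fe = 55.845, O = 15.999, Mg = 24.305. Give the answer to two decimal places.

Formula mass = 1.02×24.305 + 0.98×55.845 + 2×28.085 + 6×15.999 = 231.683 g/mol, of which 24.791 g is Mg.
So Mg makes up 24.791/231.683 = 0.1070 of the mass, i.e. 10.70%.

10.70 wt%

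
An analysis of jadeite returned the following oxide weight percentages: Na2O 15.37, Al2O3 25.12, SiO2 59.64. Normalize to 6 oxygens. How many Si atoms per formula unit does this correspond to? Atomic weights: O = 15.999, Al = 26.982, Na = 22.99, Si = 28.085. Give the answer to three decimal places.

2.004 Si apfu

Na2O (M=61.979): mol = 0.24799; Na = 0.49598, O = 0.24799.
Al2O3 (M=101.961): mol = 0.24637; Al = 0.49274, O = 0.73911.
SiO2 (M=60.083): mol = 0.99263; Si = 0.99263, O = 1.98526.
ΣO = 2.97236; factor = 6/ΣO = 2.01860.
Si apfu = 0.99263 × 2.01860 = 2.004.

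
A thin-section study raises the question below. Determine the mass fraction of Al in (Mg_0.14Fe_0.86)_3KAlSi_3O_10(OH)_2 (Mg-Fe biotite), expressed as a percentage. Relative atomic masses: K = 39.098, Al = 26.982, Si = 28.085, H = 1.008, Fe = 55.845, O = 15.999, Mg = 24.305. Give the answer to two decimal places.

5.41 mass %

M((Mg_0.14Fe_0.86)_3KAlSi_3O_10(OH)_2) = 498.627 g/mol.
Al contributes 1 × 26.982 = 26.982 g per mole.
26.982/498.627 = 0.0541 → 5.41%.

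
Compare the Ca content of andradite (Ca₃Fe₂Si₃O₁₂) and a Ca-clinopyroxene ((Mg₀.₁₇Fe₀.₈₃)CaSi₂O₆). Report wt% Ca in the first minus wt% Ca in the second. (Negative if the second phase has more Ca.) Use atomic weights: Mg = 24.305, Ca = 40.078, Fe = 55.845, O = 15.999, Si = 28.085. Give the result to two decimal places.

7.15 percentage points

M(Ca₃Fe₂Si₃O₁₂) = 508.167 g/mol, so wt% Ca = 120.234/508.167 × 100 = 23.66%.
M((Mg₀.₁₇Fe₀.₈₃)CaSi₂O₆) = 242.725 g/mol, so wt% Ca = 40.078/242.725 × 100 = 16.51%.
23.66 − 16.51 = 7.15 pp.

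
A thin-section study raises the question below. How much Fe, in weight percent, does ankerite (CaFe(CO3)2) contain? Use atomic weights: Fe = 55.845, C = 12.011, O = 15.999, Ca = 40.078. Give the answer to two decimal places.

25.86 weight percent

Molar mass of CaFe(CO3)2: 1×40.078 + 1×55.845 + 2×12.011 + 6×15.999 = 215.939 g/mol.
Mass of Fe per formula unit: 1 × 55.845 = 55.845 g.
Weight fraction Fe = 55.845 / 215.939 = 0.2586.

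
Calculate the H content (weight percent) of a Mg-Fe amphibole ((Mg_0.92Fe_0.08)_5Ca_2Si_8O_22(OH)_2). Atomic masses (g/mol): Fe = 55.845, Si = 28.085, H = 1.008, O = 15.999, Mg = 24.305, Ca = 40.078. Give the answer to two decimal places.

Formula mass = 4.60×24.305 + 0.40×55.845 + 2×40.078 + 8×28.085 + 24×15.999 + 2×1.008 = 824.969 g/mol, of which 2.016 g is H.
So H makes up 2.016/824.969 = 0.0024 of the mass, i.e. 0.24%.

0.24 weight percent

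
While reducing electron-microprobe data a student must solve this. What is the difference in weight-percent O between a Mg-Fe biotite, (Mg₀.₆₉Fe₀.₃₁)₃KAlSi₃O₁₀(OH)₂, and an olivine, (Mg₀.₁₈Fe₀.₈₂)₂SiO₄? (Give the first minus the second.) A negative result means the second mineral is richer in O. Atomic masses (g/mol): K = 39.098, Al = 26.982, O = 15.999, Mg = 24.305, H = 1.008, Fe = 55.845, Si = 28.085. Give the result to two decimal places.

9.73 percentage points

O in (Mg₀.₆₉Fe₀.₃₁)₃KAlSi₃O₁₀(OH)₂: molar mass 446.586 g/mol; 12×15.999 = 191.988 g → 42.99 wt%.
O in (Mg₀.₁₈Fe₀.₈₂)₂SiO₄: molar mass 192.417 g/mol; 4×15.999 = 63.996 g → 33.26 wt%.
Difference = 42.99 − 33.26 = 9.73 percentage points.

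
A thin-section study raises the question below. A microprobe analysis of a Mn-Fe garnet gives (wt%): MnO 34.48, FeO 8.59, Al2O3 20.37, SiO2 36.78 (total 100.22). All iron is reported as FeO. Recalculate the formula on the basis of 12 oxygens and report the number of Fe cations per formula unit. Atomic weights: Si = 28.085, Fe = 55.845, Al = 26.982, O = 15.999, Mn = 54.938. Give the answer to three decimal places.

34.48 wt% MnO ÷ 70.937 g/mol = 0.48607 mol, giving 0.48607 Mn and 0.48607 O.
8.59 wt% FeO ÷ 71.844 g/mol = 0.11956 mol, giving 0.11956 Fe and 0.11956 O.
20.37 wt% Al2O3 ÷ 101.961 g/mol = 0.19978 mol, giving 0.39956 Al and 0.59934 O.
36.78 wt% SiO2 ÷ 60.083 g/mol = 0.61215 mol, giving 0.61215 Si and 1.22430 O.
Oxygen sums to 2.42927; scaling by 12/2.42927 = 4.93976 puts the formula on 12 O.
Fe: 0.11956 × 4.93976 = 0.591 atoms per formula unit.

0.591 Fe apfu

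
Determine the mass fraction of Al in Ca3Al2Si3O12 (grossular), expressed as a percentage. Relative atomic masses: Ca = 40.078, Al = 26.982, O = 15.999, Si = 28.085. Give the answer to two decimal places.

Molar mass of Ca3Al2Si3O12: 3·40.078 + 2·26.982 + 3·28.085 + 12·15.999 = 450.441 g/mol.
Mass of Al per formula unit: 2 × 26.982 = 53.964 g.
Weight fraction Al = 53.964 / 450.441 = 0.1198.

11.98 weight percent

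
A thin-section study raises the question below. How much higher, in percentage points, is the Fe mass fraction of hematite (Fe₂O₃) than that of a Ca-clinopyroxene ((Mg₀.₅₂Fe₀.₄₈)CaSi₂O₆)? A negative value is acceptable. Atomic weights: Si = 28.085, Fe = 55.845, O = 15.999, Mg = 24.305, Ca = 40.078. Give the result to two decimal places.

58.37 percentage points

Fe in Fe₂O₃: molar mass 159.687 g/mol; 2×55.845 = 111.690 g → 69.94 wt%.
Fe in (Mg₀.₅₂Fe₀.₄₈)CaSi₂O₆: molar mass 231.686 g/mol; 0.48×55.845 = 26.806 g → 11.57 wt%.
Difference = 69.94 − 11.57 = 58.37 percentage points.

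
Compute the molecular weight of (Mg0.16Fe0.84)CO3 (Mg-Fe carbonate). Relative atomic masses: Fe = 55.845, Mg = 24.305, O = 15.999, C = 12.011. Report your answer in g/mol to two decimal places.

Mg: 0.16 × 24.305 = 3.8888
Fe: 0.84 × 55.845 = 46.9098
C: 1 × 12.011 = 12.0110
O: 3 × 15.999 = 47.9970
Summing the contributions gives the formula mass.

110.81 g/mol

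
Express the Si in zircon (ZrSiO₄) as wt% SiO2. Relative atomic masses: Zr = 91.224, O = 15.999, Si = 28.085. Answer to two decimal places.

Molar mass of ZrSiO₄ = 1·91.224 + 1·28.085 + 4·15.999 = 183.305 g/mol.
Each formula unit contains 1 Si, equivalent to 1/1 = 1.0000 mol SiO2.
M(SiO2) = 1×28.085 + 2×15.999 = 60.083 g/mol.
Mass of SiO2 per formula unit = 1.0000 × 60.083 = 60.083 g.
SiO2 wt% = 60.083 / 183.305 × 100 = 32.78%.

32.78 wt%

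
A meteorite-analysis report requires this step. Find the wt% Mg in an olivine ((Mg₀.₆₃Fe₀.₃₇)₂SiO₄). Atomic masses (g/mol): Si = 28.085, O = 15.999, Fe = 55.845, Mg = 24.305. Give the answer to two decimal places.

Molar mass of (Mg₀.₆₃Fe₀.₃₇)₂SiO₄: 1.26·24.305 + 0.74·55.845 + 1·28.085 + 4·15.999 = 164.031 g/mol.
Mass of Mg per formula unit: 1.26 × 24.305 = 30.624 g.
Weight fraction Mg = 30.624 / 164.031 = 0.1867.

18.67 weight percent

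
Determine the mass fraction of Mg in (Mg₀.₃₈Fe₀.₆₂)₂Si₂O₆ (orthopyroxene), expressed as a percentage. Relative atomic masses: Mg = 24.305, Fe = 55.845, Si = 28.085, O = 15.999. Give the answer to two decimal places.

M((Mg₀.₃₈Fe₀.₆₂)₂Si₂O₆) = 239.884 g/mol.
Mg contributes 0.76 × 24.305 = 18.472 g per mole.
18.472/239.884 = 0.0770 → 7.70%.

7.70 mass %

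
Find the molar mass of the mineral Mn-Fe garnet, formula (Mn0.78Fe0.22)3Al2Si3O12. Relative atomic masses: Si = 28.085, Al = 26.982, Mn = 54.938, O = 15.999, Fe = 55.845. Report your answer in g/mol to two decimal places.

495.62 g/mol

The formula mass is the sum 2.34(54.938) + 0.66(55.845) + 2(26.982) + 3(28.085) + 12(15.999).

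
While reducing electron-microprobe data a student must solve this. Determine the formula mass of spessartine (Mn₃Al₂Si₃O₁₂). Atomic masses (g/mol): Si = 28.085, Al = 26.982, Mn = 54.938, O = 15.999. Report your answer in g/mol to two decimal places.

495.02 g/mol

The formula mass is the sum 3×54.938 + 2×26.982 + 3×28.085 + 12×15.999.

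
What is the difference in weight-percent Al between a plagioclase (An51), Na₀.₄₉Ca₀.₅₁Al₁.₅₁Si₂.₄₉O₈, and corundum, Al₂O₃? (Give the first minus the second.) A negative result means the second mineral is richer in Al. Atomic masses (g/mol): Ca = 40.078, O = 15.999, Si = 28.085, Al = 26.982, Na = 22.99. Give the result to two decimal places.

First mineral: 40.743 g Al in 270.371 g formula = 15.07 wt% Al.
Second mineral: 53.964 g Al in 101.961 g formula = 52.93 wt% Al.
15.07% − 52.93% gives a difference of -37.86 percentage points.

-37.86 percentage points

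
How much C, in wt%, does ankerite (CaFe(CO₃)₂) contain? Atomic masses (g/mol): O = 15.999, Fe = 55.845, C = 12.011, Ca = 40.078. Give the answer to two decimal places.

11.12 wt%

Formula mass = 1×40.078 + 1×55.845 + 2×12.011 + 6×15.999 = 215.939 g/mol, of which 24.022 g is C.
So C makes up 24.022/215.939 = 0.1112 of the mass, i.e. 11.12%.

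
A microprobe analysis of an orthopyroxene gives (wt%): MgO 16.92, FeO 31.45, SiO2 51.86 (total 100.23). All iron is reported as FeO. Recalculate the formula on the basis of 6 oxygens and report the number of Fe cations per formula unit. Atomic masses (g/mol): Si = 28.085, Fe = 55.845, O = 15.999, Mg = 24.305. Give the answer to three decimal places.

1.017 Fe apfu

MgO (M=40.304): mol = 0.41981; Mg = 0.41981, O = 0.41981.
FeO (M=71.844): mol = 0.43775; Fe = 0.43775, O = 0.43775.
SiO2 (M=60.083): mol = 0.86314; Si = 0.86314, O = 1.72628.
ΣO = 2.58384; factor = 6/ΣO = 2.32213.
Fe apfu = 0.43775 × 2.32213 = 1.017.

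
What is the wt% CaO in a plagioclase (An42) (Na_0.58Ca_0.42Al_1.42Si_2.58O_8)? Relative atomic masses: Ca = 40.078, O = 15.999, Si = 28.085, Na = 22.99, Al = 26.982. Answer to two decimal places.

M(Na_0.58Ca_0.42Al_1.42Si_2.58O_8) = 268.933 g/mol; M(CaO) = 56.077 g/mol.
Moles CaO per formula unit = 0.42 Ca ÷ 1 = 0.4200.
CaO fraction = (0.4200 × 56.077) / 268.933 = 23.552/268.933 = 0.0876.

8.76 wt%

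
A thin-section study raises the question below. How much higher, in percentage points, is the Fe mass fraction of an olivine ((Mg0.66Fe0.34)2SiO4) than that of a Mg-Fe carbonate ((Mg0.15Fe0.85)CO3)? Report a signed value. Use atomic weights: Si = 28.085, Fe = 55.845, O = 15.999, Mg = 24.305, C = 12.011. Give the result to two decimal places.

-19.30 percentage points

Fe in (Mg0.66Fe0.34)2SiO4: molar mass 162.138 g/mol; 0.68×55.845 = 37.975 g → 23.42 wt%.
Fe in (Mg0.15Fe0.85)CO3: molar mass 111.122 g/mol; 0.85×55.845 = 47.468 g → 42.72 wt%.
Difference = 23.42 − 42.72 = -19.30 percentage points.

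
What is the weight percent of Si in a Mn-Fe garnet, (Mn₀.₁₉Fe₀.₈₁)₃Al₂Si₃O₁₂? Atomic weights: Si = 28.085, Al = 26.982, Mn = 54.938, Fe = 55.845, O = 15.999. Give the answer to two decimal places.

16.95 wt%

M((Mn₀.₁₉Fe₀.₈₁)₃Al₂Si₃O₁₂) = 497.225 g/mol.
Si contributes 3 × 28.085 = 84.255 g per mole.
84.255/497.225 = 0.1695 → 16.95%.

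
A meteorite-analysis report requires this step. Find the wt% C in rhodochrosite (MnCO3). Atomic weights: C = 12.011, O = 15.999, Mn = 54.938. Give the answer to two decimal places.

Formula mass = 1*54.938 + 1*12.011 + 3*15.999 = 114.946 g/mol, of which 12.011 g is C.
So C makes up 12.011/114.946 = 0.1045 of the mass, i.e. 10.45%.

10.45 wt%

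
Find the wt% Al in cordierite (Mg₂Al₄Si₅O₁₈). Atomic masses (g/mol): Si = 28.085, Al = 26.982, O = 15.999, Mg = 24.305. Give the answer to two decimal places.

M(Mg₂Al₄Si₅O₁₈) = 584.945 g/mol.
Al contributes 4 × 26.982 = 107.928 g per mole.
107.928/584.945 = 0.1845 → 18.45%.

18.45 wt%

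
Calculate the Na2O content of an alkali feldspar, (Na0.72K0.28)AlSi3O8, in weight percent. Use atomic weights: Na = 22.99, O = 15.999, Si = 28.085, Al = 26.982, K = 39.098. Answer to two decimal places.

8.37 wt%

Molar mass of (Na0.72K0.28)AlSi3O8 = 0.72·22.99 + 0.28·39.098 + 1·26.982 + 3·28.085 + 8·15.999 = 266.729 g/mol.
Each formula unit contains 0.72 Na, equivalent to 0.72/2 = 0.3600 mol Na2O.
M(Na2O) = 2×22.99 + 1×15.999 = 61.979 g/mol.
Mass of Na2O per formula unit = 0.3600 × 61.979 = 22.312 g.
Na2O wt% = 22.312 / 266.729 × 100 = 8.37%.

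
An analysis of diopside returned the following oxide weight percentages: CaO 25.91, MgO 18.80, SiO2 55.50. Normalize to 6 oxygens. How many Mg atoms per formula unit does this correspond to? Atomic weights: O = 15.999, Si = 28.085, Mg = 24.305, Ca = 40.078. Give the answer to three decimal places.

CaO: 25.91/56.077 = 0.46204 mol → 0.46204 mol Ca, 0.46204 mol O.
MgO: 18.80/40.304 = 0.46645 mol → 0.46645 mol Mg, 0.46645 mol O.
SiO2: 55.50/60.083 = 0.92372 mol → 0.92372 mol Si, 1.84744 mol O.
Total oxygen = 2.77593 mol. Normalization factor = 6/2.77593 = 2.16144.
Mg per 6 O = 0.46645 × 2.16144 = 1.008.

1.008 Mg apfu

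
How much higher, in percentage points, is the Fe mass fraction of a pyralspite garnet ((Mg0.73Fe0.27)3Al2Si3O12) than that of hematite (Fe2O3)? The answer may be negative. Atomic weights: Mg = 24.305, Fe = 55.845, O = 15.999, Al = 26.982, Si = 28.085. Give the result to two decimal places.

-59.39 percentage points

M((Mg0.73Fe0.27)3Al2Si3O12) = 428.669 g/mol, so wt% Fe = 45.234/428.669 × 100 = 10.55%.
M(Fe2O3) = 159.687 g/mol, so wt% Fe = 111.690/159.687 × 100 = 69.94%.
10.55 − 69.94 = -59.39 pp.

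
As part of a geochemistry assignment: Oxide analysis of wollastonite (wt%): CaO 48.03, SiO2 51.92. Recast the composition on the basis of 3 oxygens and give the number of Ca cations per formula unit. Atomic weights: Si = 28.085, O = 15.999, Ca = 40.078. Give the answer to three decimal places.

CaO: 48.03/56.077 = 0.85650 mol → 0.85650 mol Ca, 0.85650 mol O.
SiO2: 51.92/60.083 = 0.86414 mol → 0.86414 mol Si, 1.72828 mol O.
Total oxygen = 2.58478 mol. Normalization factor = 3/2.58478 = 1.16064.
Ca per 3 O = 0.85650 × 1.16064 = 0.994.

0.994 Ca apfu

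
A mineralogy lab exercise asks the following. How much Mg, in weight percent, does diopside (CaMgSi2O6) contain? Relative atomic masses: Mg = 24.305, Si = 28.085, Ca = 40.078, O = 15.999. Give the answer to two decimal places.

11.22 weight percent

Molar mass of CaMgSi2O6: 1·40.078 + 1·24.305 + 2·28.085 + 6·15.999 = 216.547 g/mol.
Mass of Mg per formula unit: 1 × 24.305 = 24.305 g.
Weight fraction Mg = 24.305 / 216.547 = 0.1122.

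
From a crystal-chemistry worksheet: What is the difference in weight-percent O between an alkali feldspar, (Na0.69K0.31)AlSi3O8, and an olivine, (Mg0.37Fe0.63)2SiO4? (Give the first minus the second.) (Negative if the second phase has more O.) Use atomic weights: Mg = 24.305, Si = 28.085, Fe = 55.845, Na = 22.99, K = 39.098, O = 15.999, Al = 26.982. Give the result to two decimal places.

O in (Na0.69K0.31)AlSi3O8: molar mass 267.212 g/mol; 8×15.999 = 127.992 g → 47.90 wt%.
O in (Mg0.37Fe0.63)2SiO4: molar mass 180.431 g/mol; 4×15.999 = 63.996 g → 35.47 wt%.
Difference = 47.90 − 35.47 = 12.43 percentage points.

12.43 percentage points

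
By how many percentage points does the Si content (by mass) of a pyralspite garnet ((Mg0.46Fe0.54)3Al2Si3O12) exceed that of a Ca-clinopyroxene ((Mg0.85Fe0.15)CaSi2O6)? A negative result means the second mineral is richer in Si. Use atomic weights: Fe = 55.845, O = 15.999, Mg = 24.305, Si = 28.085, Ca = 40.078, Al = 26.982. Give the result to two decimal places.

M((Mg0.46Fe0.54)3Al2Si3O12) = 454.217 g/mol, so wt% Si = 84.255/454.217 × 100 = 18.55%.
M((Mg0.85Fe0.15)CaSi2O6) = 221.278 g/mol, so wt% Si = 56.170/221.278 × 100 = 25.38%.
18.55 − 25.38 = -6.83 pp.

-6.83 percentage points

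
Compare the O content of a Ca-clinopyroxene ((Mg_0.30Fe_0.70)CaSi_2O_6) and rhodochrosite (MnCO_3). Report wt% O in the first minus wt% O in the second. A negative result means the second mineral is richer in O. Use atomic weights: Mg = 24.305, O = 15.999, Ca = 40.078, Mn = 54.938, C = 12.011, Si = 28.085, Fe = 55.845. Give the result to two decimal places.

M((Mg_0.30Fe_0.70)CaSi_2O_6) = 238.625 g/mol, so wt% O = 95.994/238.625 × 100 = 40.23%.
M(MnCO_3) = 114.946 g/mol, so wt% O = 47.997/114.946 × 100 = 41.76%.
40.23 − 41.76 = -1.53 pp.

-1.53 percentage points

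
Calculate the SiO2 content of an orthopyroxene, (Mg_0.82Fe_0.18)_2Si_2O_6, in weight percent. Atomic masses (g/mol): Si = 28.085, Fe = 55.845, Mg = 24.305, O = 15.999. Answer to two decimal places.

Molar mass of (Mg_0.82Fe_0.18)_2Si_2O_6 = 1.64*24.305 + 0.36*55.845 + 2*28.085 + 6*15.999 = 212.128 g/mol.
Each formula unit contains 2 Si, equivalent to 2/1 = 2.0000 mol SiO2.
M(SiO2) = 1×28.085 + 2×15.999 = 60.083 g/mol.
Mass of SiO2 per formula unit = 2.0000 × 60.083 = 120.166 g.
SiO2 wt% = 120.166 / 212.128 × 100 = 56.65%.

56.65 wt%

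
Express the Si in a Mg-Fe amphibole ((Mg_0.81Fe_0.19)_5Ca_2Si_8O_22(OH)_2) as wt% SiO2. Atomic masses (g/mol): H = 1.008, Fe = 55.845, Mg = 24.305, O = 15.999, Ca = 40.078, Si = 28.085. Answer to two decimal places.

M((Mg_0.81Fe_0.19)_5Ca_2Si_8O_22(OH)_2) = 842.316 g/mol; M(SiO2) = 60.083 g/mol.
Moles SiO2 per formula unit = 8 Si ÷ 1 = 8.0000.
SiO2 fraction = (8.0000 × 60.083) / 842.316 = 480.664/842.316 = 0.5706.

57.06 wt%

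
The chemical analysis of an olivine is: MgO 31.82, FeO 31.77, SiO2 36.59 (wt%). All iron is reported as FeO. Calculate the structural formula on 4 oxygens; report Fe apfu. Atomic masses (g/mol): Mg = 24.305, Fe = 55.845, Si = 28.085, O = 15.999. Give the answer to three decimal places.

0.722 Fe apfu

MgO: 31.82/40.304 = 0.78950 mol → 0.78950 mol Mg, 0.78950 mol O.
FeO: 31.77/71.844 = 0.44221 mol → 0.44221 mol Fe, 0.44221 mol O.
SiO2: 36.59/60.083 = 0.60899 mol → 0.60899 mol Si, 1.21798 mol O.
Total oxygen = 2.44969 mol. Normalization factor = 4/2.44969 = 1.63286.
Fe per 4 O = 0.44221 × 1.63286 = 0.722.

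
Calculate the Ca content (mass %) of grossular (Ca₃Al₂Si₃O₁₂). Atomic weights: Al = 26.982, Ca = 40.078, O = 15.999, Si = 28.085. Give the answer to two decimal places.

Formula mass = 3*40.078 + 2*26.982 + 3*28.085 + 12*15.999 = 450.441 g/mol, of which 120.234 g is Ca.
So Ca makes up 120.234/450.441 = 0.2669 of the mass, i.e. 26.69%.

26.69 mass %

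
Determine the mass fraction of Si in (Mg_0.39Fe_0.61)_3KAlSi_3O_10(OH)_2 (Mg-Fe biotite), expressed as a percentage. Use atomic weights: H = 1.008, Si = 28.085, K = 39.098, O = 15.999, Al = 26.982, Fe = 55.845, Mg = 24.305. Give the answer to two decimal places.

17.74 mass %

Formula mass = 1.17*24.305 + 1.83*55.845 + 1*39.098 + 1*26.982 + 3*28.085 + 12*15.999 + 2*1.008 = 474.972 g/mol, of which 84.255 g is Si.
So Si makes up 84.255/474.972 = 0.1774 of the mass, i.e. 17.74%.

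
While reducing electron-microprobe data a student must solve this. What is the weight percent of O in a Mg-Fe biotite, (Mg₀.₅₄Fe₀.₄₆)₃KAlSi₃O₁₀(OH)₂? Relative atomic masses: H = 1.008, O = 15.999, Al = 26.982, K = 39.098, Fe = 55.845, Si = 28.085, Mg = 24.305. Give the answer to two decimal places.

41.67 weight percent

Molar mass of (Mg₀.₅₄Fe₀.₄₆)₃KAlSi₃O₁₀(OH)₂: 1.62×24.305 + 1.38×55.845 + 1×39.098 + 1×26.982 + 3×28.085 + 12×15.999 + 2×1.008 = 460.779 g/mol.
Mass of O per formula unit: 12 × 15.999 = 191.988 g.
Weight fraction O = 191.988 / 460.779 = 0.4167.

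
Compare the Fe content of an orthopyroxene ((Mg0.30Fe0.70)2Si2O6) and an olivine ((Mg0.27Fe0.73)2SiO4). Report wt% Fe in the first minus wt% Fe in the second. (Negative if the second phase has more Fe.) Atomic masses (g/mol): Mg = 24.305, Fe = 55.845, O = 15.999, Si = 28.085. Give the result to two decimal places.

-11.74 percentage points

M((Mg0.30Fe0.70)2Si2O6) = 244.930 g/mol, so wt% Fe = 78.183/244.930 × 100 = 31.92%.
M((Mg0.27Fe0.73)2SiO4) = 186.739 g/mol, so wt% Fe = 81.534/186.739 × 100 = 43.66%.
31.92 − 43.66 = -11.74 pp.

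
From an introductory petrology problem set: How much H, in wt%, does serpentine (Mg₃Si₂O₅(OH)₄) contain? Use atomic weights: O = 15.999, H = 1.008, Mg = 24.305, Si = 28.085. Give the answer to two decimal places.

1.46 wt%

Formula mass = 3·24.305 + 2·28.085 + 9·15.999 + 4·1.008 = 277.108 g/mol, of which 4.032 g is H.
So H makes up 4.032/277.108 = 0.0146 of the mass, i.e. 1.46%.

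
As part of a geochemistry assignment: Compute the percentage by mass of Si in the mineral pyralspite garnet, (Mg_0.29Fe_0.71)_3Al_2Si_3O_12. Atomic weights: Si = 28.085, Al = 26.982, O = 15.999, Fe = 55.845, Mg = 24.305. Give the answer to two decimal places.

M((Mg_0.29Fe_0.71)_3Al_2Si_3O_12) = 470.302 g/mol.
Si contributes 3 × 28.085 = 84.255 g per mole.
84.255/470.302 = 0.1792 → 17.92%.

17.92 mass %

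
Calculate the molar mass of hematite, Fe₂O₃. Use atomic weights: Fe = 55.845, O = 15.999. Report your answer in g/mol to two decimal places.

The formula mass is the sum 2·55.845 + 3·15.999.

159.69 g/mol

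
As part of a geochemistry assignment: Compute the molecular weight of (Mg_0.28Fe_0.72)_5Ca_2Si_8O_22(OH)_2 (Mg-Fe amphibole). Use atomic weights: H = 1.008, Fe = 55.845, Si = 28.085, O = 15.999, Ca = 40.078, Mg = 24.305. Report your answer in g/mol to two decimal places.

M = 1.40(24.305) + 3.60(55.845) + 2(40.078) + 8(28.085) + 24(15.999) + 2(1.008)

925.90 g/mol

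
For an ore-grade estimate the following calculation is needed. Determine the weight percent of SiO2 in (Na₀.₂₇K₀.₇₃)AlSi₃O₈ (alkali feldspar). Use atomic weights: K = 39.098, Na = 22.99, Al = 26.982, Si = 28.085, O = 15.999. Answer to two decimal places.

65.79 wt%

M((Na₀.₂₇K₀.₇₃)AlSi₃O₈) = 273.978 g/mol; M(SiO2) = 60.083 g/mol.
Moles SiO2 per formula unit = 3 Si ÷ 1 = 3.0000.
SiO2 fraction = (3.0000 × 60.083) / 273.978 = 180.249/273.978 = 0.6579.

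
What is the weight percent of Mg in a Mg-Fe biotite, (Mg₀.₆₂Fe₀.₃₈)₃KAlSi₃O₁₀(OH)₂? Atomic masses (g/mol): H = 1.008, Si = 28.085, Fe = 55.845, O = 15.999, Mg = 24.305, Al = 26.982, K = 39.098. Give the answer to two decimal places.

M((Mg₀.₆₂Fe₀.₃₈)₃KAlSi₃O₁₀(OH)₂) = 453.210 g/mol.
Mg contributes 1.86 × 24.305 = 45.207 g per mole.
45.207/453.210 = 0.0997 → 9.97%.

9.97 mass %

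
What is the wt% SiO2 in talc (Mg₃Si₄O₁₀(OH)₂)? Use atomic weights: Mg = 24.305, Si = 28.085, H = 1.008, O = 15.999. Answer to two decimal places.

Formula mass = 379.259 g/mol.
4 Si → 4.0000 mol SiO2 per formula unit; M(SiO2) = 60.083, so SiO2 mass = 240.332 g.
240.332/379.259 × 100 = 63.37 wt%.

63.37 wt%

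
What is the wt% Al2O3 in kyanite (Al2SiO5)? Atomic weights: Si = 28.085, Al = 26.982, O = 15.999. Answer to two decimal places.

Formula mass = 162.044 g/mol.
2 Al → 1.0000 mol Al2O3 per formula unit; M(Al2O3) = 101.961, so Al2O3 mass = 101.961 g.
101.961/162.044 × 100 = 62.92 wt%.

62.92 wt%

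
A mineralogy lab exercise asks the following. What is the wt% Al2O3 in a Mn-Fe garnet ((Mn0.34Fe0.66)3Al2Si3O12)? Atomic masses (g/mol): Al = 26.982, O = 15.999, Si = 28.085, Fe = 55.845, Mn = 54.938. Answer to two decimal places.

Molar mass of (Mn0.34Fe0.66)3Al2Si3O12 = 1.02×54.938 + 1.98×55.845 + 2×26.982 + 3×28.085 + 12×15.999 = 496.817 g/mol.
Each formula unit contains 2 Al, equivalent to 2/2 = 1.0000 mol Al2O3.
M(Al2O3) = 2×26.982 + 3×15.999 = 101.961 g/mol.
Mass of Al2O3 per formula unit = 1.0000 × 101.961 = 101.961 g.
Al2O3 wt% = 101.961 / 496.817 × 100 = 20.52%.

20.52 wt%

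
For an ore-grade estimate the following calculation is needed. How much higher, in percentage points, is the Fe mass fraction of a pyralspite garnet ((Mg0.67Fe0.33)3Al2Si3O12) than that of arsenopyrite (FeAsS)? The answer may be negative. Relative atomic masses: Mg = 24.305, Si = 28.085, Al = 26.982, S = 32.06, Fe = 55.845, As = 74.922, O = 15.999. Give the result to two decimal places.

-21.57 percentage points

Fe in (Mg0.67Fe0.33)3Al2Si3O12: molar mass 434.347 g/mol; 0.99×55.845 = 55.287 g → 12.73 wt%.
Fe in FeAsS: molar mass 162.827 g/mol; 1×55.845 = 55.845 g → 34.30 wt%.
Difference = 12.73 − 34.30 = -21.57 percentage points.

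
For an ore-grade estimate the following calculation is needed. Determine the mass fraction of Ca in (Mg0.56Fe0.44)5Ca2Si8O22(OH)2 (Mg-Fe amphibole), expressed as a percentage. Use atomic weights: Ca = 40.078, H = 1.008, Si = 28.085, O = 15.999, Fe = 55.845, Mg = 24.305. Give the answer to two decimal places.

Molar mass of (Mg0.56Fe0.44)5Ca2Si8O22(OH)2: 2.80·24.305 + 2.20·55.845 + 2·40.078 + 8·28.085 + 24·15.999 + 2·1.008 = 881.741 g/mol.
Mass of Ca per formula unit: 2 × 40.078 = 80.156 g.
Weight fraction Ca = 80.156 / 881.741 = 0.0909.

9.09 wt%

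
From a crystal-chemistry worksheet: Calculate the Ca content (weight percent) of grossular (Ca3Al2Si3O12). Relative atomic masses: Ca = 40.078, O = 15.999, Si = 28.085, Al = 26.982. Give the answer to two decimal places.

26.69 weight percent

Formula mass = 3*40.078 + 2*26.982 + 3*28.085 + 12*15.999 = 450.441 g/mol, of which 120.234 g is Ca.
So Ca makes up 120.234/450.441 = 0.2669 of the mass, i.e. 26.69%.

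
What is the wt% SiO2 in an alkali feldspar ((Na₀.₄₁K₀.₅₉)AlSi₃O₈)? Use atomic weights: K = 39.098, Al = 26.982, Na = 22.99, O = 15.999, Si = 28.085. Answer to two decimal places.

Formula mass = 271.723 g/mol.
3 Si → 3.0000 mol SiO2 per formula unit; M(SiO2) = 60.083, so SiO2 mass = 180.249 g.
180.249/271.723 × 100 = 66.34 wt%.

66.34 wt%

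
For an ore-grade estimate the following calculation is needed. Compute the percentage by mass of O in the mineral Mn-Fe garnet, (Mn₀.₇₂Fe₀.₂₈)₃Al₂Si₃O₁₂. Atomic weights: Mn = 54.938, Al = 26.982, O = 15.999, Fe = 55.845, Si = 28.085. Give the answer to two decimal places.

38.72 mass %

Molar mass of (Mn₀.₇₂Fe₀.₂₈)₃Al₂Si₃O₁₂: 2.16*54.938 + 0.84*55.845 + 2*26.982 + 3*28.085 + 12*15.999 = 495.783 g/mol.
Mass of O per formula unit: 12 × 15.999 = 191.988 g.
Weight fraction O = 191.988 / 495.783 = 0.3872.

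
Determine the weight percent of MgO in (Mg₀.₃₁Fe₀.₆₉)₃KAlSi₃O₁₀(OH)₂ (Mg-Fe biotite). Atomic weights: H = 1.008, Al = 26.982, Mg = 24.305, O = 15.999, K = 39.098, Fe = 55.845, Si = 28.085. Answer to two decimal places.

Molar mass of (Mg₀.₃₁Fe₀.₆₉)₃KAlSi₃O₁₀(OH)₂ = 0.93×24.305 + 2.07×55.845 + 1×39.098 + 1×26.982 + 3×28.085 + 12×15.999 + 2×1.008 = 482.542 g/mol.
Each formula unit contains 0.93 Mg, equivalent to 0.93/1 = 0.9300 mol MgO.
M(MgO) = 1×24.305 + 1×15.999 = 40.304 g/mol.
Mass of MgO per formula unit = 0.9300 × 40.304 = 37.483 g.
MgO wt% = 37.483 / 482.542 × 100 = 7.77%.

7.77 wt%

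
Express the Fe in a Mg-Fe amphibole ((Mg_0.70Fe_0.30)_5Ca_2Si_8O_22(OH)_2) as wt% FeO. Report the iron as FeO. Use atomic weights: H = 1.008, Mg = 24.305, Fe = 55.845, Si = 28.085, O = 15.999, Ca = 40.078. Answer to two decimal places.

12.54 wt%

Molar mass of (Mg_0.70Fe_0.30)_5Ca_2Si_8O_22(OH)_2 = 3.50·24.305 + 1.50·55.845 + 2·40.078 + 8·28.085 + 24·15.999 + 2·1.008 = 859.663 g/mol.
Each formula unit contains 1.50 Fe, equivalent to 1.50/1 = 1.5000 mol FeO.
M(FeO) = 1×55.845 + 1×15.999 = 71.844 g/mol.
Mass of FeO per formula unit = 1.5000 × 71.844 = 107.766 g.
FeO wt% = 107.766 / 859.663 × 100 = 12.54%.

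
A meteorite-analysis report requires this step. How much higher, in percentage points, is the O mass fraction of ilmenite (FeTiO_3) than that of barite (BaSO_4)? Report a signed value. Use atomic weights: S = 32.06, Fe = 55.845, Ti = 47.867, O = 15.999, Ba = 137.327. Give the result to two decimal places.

4.22 percentage points

O in FeTiO_3: molar mass 151.709 g/mol; 3×15.999 = 47.997 g → 31.64 wt%.
O in BaSO_4: molar mass 233.383 g/mol; 4×15.999 = 63.996 g → 27.42 wt%.
Difference = 31.64 − 27.42 = 4.22 percentage points.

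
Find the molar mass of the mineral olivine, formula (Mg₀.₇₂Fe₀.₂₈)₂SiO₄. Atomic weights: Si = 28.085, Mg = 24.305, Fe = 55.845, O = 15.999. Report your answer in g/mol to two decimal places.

M = 1.44×24.305 + 0.56×55.845 + 1×28.085 + 4×15.999

158.35 g/mol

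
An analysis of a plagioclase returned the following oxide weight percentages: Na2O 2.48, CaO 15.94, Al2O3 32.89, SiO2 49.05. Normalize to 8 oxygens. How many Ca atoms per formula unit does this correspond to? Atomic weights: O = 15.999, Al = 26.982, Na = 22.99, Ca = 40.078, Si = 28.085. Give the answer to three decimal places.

0.778 Ca apfu

Na2O (M=61.979): mol = 0.04001; Na = 0.08002, O = 0.04001.
CaO (M=56.077): mol = 0.28425; Ca = 0.28425, O = 0.28425.
Al2O3 (M=101.961): mol = 0.32257; Al = 0.64514, O = 0.96771.
SiO2 (M=60.083): mol = 0.81637; Si = 0.81637, O = 1.63274.
ΣO = 2.92471; factor = 8/ΣO = 2.73531.
Ca apfu = 0.28425 × 2.73531 = 0.778.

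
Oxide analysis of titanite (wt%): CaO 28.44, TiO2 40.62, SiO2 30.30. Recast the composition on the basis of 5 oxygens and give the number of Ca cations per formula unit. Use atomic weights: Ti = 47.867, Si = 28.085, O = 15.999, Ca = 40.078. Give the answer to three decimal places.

1.001 Ca apfu

28.44 wt% CaO ÷ 56.077 g/mol = 0.50716 mol, giving 0.50716 Ca and 0.50716 O.
40.62 wt% TiO2 ÷ 79.865 g/mol = 0.50861 mol, giving 0.50861 Ti and 1.01722 O.
30.30 wt% SiO2 ÷ 60.083 g/mol = 0.50430 mol, giving 0.50430 Si and 1.00860 O.
Oxygen sums to 2.53298; scaling by 5/2.53298 = 1.97396 puts the formula on 5 O.
Ca: 0.50716 × 1.97396 = 1.001 atoms per formula unit.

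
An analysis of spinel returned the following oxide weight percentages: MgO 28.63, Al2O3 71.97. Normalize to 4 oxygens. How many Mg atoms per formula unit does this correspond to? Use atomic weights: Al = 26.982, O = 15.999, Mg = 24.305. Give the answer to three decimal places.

MgO (M=40.304): mol = 0.71035; Mg = 0.71035, O = 0.71035.
Al2O3 (M=101.961): mol = 0.70586; Al = 1.41172, O = 2.11758.
ΣO = 2.82793; factor = 4/ΣO = 1.41446.
Mg apfu = 0.71035 × 1.41446 = 1.005.

1.005 Mg apfu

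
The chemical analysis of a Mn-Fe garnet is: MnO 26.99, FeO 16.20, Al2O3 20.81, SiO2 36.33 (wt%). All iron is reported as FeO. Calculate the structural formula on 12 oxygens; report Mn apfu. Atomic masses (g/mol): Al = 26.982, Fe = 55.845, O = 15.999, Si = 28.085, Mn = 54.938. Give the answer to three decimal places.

1.881 Mn apfu

MnO (M=70.937): mol = 0.38048; Mn = 0.38048, O = 0.38048.
FeO (M=71.844): mol = 0.22549; Fe = 0.22549, O = 0.22549.
Al2O3 (M=101.961): mol = 0.20410; Al = 0.40820, O = 0.61230.
SiO2 (M=60.083): mol = 0.60466; Si = 0.60466, O = 1.20932.
ΣO = 2.42759; factor = 12/ΣO = 4.94317.
Mn apfu = 0.38048 × 4.94317 = 1.881.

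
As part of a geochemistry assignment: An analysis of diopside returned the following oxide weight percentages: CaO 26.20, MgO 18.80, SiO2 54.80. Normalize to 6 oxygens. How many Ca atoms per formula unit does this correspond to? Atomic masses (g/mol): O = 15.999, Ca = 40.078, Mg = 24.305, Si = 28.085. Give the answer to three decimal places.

26.20 wt% CaO ÷ 56.077 g/mol = 0.46721 mol, giving 0.46721 Ca and 0.46721 O.
18.80 wt% MgO ÷ 40.304 g/mol = 0.46645 mol, giving 0.46645 Mg and 0.46645 O.
54.80 wt% SiO2 ÷ 60.083 g/mol = 0.91207 mol, giving 0.91207 Si and 1.82414 O.
Oxygen sums to 2.75780; scaling by 6/2.75780 = 2.17565 puts the formula on 6 O.
Ca: 0.46721 × 2.17565 = 1.016 atoms per formula unit.

1.016 Ca apfu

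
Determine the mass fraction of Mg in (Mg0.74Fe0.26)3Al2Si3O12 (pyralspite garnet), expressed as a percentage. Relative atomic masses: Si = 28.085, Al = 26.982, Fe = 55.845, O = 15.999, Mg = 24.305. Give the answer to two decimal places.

12.61 wt%

Molar mass of (Mg0.74Fe0.26)3Al2Si3O12: 2.22*24.305 + 0.78*55.845 + 2*26.982 + 3*28.085 + 12*15.999 = 427.723 g/mol.
Mass of Mg per formula unit: 2.22 × 24.305 = 53.957 g.
Weight fraction Mg = 53.957 / 427.723 = 0.1261.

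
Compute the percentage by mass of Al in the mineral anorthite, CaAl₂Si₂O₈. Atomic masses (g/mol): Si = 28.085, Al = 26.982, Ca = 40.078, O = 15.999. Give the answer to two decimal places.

19.40 mass %

Molar mass of CaAl₂Si₂O₈: 1·40.078 + 2·26.982 + 2·28.085 + 8·15.999 = 278.204 g/mol.
Mass of Al per formula unit: 2 × 26.982 = 53.964 g.
Weight fraction Al = 53.964 / 278.204 = 0.1940.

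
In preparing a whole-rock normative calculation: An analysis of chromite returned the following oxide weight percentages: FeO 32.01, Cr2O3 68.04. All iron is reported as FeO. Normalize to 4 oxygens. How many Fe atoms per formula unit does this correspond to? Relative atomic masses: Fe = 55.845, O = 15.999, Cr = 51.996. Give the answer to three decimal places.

FeO (M=71.844): mol = 0.44555; Fe = 0.44555, O = 0.44555.
Cr2O3 (M=151.989): mol = 0.44766; Cr = 0.89532, O = 1.34298.
ΣO = 1.78853; factor = 4/ΣO = 2.23647.
Fe apfu = 0.44555 × 2.23647 = 0.996.

0.996 Fe apfu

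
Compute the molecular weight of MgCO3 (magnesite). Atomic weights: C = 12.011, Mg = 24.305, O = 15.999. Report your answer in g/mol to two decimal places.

84.31 g/mol

The formula mass is the sum 1(24.305) + 1(12.011) + 3(15.999).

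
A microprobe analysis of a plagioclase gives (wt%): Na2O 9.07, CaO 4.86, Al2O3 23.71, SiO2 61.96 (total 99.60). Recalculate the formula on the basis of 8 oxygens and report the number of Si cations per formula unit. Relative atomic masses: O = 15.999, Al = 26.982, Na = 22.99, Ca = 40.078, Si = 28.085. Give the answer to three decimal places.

2.756 Si apfu

Na2O (M=61.979): mol = 0.14634; Na = 0.29268, O = 0.14634.
CaO (M=56.077): mol = 0.08667; Ca = 0.08667, O = 0.08667.
Al2O3 (M=101.961): mol = 0.23254; Al = 0.46508, O = 0.69762.
SiO2 (M=60.083): mol = 1.03124; Si = 1.03124, O = 2.06248.
ΣO = 2.99311; factor = 8/ΣO = 2.67281.
Si apfu = 1.03124 × 2.67281 = 2.756.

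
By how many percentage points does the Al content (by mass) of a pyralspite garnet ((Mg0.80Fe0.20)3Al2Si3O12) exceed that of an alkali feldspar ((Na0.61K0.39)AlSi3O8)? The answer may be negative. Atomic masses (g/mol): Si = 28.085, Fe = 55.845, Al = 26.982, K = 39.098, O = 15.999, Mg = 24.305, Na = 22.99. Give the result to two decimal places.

Al in (Mg0.80Fe0.20)3Al2Si3O12: molar mass 422.046 g/mol; 2×26.982 = 53.964 g → 12.79 wt%.
Al in (Na0.61K0.39)AlSi3O8: molar mass 268.501 g/mol; 1×26.982 = 26.982 g → 10.05 wt%.
Difference = 12.79 − 10.05 = 2.74 percentage points.

2.74 percentage points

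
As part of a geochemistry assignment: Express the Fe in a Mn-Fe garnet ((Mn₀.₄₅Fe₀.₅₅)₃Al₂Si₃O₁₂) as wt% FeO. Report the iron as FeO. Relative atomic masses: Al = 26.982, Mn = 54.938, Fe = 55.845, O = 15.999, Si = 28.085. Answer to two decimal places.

23.87 wt%

M((Mn₀.₄₅Fe₀.₅₅)₃Al₂Si₃O₁₂) = 496.518 g/mol; M(FeO) = 71.844 g/mol.
Moles FeO per formula unit = 1.65 Fe ÷ 1 = 1.6500.
FeO fraction = (1.6500 × 71.844) / 496.518 = 118.543/496.518 = 0.2387.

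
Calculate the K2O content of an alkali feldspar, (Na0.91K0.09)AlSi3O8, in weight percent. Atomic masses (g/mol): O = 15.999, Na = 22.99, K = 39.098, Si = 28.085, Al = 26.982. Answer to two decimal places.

1.61 wt%

Formula mass = 263.669 g/mol.
0.09 K → 0.0450 mol K2O per formula unit; M(K2O) = 94.195, so K2O mass = 4.239 g.
4.239/263.669 × 100 = 1.61 wt%.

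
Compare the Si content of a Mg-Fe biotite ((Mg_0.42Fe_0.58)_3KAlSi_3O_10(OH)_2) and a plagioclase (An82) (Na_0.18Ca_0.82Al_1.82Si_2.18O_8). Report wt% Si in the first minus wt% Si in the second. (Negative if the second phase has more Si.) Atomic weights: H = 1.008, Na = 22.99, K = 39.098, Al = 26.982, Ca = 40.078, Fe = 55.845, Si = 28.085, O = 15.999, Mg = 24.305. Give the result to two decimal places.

-4.39 percentage points

M((Mg_0.42Fe_0.58)_3KAlSi_3O_10(OH)_2) = 472.134 g/mol, so wt% Si = 84.255/472.134 × 100 = 17.85%.
M(Na_0.18Ca_0.82Al_1.82Si_2.18O_8) = 275.327 g/mol, so wt% Si = 61.225/275.327 × 100 = 22.24%.
17.85 − 22.24 = -4.39 pp.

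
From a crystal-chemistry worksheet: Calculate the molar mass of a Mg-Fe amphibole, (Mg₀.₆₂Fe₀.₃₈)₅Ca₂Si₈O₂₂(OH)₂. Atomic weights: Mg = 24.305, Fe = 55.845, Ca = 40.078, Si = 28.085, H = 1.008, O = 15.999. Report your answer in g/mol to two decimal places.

872.28 g/mol

Mg: 3.10 × 24.305 = 75.3455
Fe: 1.90 × 55.845 = 106.1055
Ca: 2 × 40.078 = 80.1560
Si: 8 × 28.085 = 224.6800
O: 24 × 15.999 = 383.9760
H: 2 × 1.008 = 2.0160
Summing the contributions gives the formula mass.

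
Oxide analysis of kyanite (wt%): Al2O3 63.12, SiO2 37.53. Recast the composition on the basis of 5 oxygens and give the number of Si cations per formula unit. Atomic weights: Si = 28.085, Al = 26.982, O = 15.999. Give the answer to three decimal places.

63.12 wt% Al2O3 ÷ 101.961 g/mol = 0.61906 mol, giving 1.23812 Al and 1.85718 O.
37.53 wt% SiO2 ÷ 60.083 g/mol = 0.62464 mol, giving 0.62464 Si and 1.24928 O.
Oxygen sums to 3.10646; scaling by 5/3.10646 = 1.60955 puts the formula on 5 O.
Si: 0.62464 × 1.60955 = 1.005 atoms per formula unit.

1.005 Si apfu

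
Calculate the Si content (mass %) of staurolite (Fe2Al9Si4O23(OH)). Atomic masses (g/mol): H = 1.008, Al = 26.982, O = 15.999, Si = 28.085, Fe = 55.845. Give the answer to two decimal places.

13.19 mass %

Molar mass of Fe2Al9Si4O23(OH): 2·55.845 + 9·26.982 + 4·28.085 + 24·15.999 + 1·1.008 = 851.852 g/mol.
Mass of Si per formula unit: 4 × 28.085 = 112.340 g.
Weight fraction Si = 112.340 / 851.852 = 0.1319.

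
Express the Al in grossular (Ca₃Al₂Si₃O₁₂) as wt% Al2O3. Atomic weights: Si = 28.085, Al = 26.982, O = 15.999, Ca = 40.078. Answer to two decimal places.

Molar mass of Ca₃Al₂Si₃O₁₂ = 3·40.078 + 2·26.982 + 3·28.085 + 12·15.999 = 450.441 g/mol.
Each formula unit contains 2 Al, equivalent to 2/2 = 1.0000 mol Al2O3.
M(Al2O3) = 2×26.982 + 3×15.999 = 101.961 g/mol.
Mass of Al2O3 per formula unit = 1.0000 × 101.961 = 101.961 g.
Al2O3 wt% = 101.961 / 450.441 × 100 = 22.64%.

22.64 wt%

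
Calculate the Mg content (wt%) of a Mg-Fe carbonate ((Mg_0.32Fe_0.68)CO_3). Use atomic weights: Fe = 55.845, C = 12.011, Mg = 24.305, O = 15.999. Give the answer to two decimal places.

M((Mg_0.32Fe_0.68)CO_3) = 105.760 g/mol.
Mg contributes 0.32 × 24.305 = 7.778 g per mole.
7.778/105.760 = 0.0735 → 7.35%.

7.35 wt%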